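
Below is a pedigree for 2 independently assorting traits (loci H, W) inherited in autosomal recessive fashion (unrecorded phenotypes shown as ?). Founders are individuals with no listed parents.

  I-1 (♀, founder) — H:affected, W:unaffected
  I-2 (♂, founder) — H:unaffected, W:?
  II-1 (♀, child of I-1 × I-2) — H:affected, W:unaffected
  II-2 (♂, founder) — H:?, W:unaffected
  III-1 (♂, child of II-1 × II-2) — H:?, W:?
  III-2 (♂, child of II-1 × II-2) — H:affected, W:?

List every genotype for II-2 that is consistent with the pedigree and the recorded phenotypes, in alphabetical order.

II-2 ∈ {Hh WW, Hh Ww, hh WW, hh Ww}

H/I-1 aff ·: hh
H/I-2 un ·: Hh
H/II-1 aff I-1×I-2: hh
H/II-2 ? ·: Hh|hh
H/III-1 ? II-1×II-2: Hh|hh
H/III-2 aff II-1×II-2: hh
⇒ H over [I-1,I-2,II-1,II-2,III-1,III-2]: 3 consistent
W/I-1 un ·: WW|Ww
W/I-2 ? ·: WW|Ww|ww
W/II-1 un I-1×I-2: WW|Ww
W/II-2 un ·: WW|Ww
W/III-1 ? II-1×II-2: WW|Ww|ww
W/III-2 ? II-1×II-2: WW|Ww|ww
⇒ W over [I-1,I-2,II-1,II-2,III-1,III-2]: 85 consistent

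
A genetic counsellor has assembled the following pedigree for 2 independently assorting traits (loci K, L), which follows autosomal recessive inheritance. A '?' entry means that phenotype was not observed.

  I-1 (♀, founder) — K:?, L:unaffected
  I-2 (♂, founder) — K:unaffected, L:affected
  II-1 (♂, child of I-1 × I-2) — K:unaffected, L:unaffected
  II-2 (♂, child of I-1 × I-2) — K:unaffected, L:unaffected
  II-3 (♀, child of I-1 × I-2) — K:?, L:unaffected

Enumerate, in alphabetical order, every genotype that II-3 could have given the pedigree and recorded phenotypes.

II-3 ∈ {KK Ll, Kk Ll, kk Ll}

K/I-1 ? ·: KK|Kk|kk
K/I-2 un ·: KK|Kk
K/II-1 un I-1×I-2: KK|Kk
K/II-2 un I-1×I-2: KK|Kk
K/II-3 ? I-1×I-2: KK|Kk|kk
⇒ K over [I-1,I-2,II-1,II-2,II-3]: 32 consistent
L/I-1 un ·: LL|Ll
L/I-2 aff ·: ll
L/II-1 un I-1×I-2: Ll
L/II-2 un I-1×I-2: Ll
L/II-3 un I-1×I-2: Ll
⇒ L over [I-1,I-2,II-1,II-2,II-3]: 2 consistent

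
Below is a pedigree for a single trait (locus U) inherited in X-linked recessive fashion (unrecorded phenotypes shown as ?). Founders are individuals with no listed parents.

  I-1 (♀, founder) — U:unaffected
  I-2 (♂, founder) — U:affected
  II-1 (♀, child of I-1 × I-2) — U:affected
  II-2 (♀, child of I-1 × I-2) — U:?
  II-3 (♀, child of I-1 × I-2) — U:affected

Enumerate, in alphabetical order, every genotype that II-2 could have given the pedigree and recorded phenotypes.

II-2 ∈ {X^UX^u, X^uX^u}

U/I-1 un ·: X^UX^u
U/I-2 aff ·: X^uY
U/II-1 aff I-1×I-2: X^uX^u
U/II-2 ? I-1×I-2: X^UX^u|X^uX^u
U/II-3 aff I-1×I-2: X^uX^u
⇒ U over [I-1,I-2,II-1,II-2,II-3]: 2 consistent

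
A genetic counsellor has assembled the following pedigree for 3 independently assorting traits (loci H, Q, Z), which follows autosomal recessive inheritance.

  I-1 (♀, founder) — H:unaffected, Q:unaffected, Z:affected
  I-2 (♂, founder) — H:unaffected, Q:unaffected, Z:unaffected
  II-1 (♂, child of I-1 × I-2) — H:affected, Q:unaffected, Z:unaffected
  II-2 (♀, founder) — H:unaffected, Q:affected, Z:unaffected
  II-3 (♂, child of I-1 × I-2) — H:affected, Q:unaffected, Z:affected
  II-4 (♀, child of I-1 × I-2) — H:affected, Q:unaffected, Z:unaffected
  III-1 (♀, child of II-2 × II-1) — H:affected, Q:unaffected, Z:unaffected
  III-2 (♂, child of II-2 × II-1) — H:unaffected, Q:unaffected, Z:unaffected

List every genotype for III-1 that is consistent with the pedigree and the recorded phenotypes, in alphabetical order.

III-1 ∈ {hh Qq ZZ, hh Qq Zz}

H/I-1 un ·: Hh
H/I-2 un ·: Hh
H/II-1 aff I-1×I-2: hh
H/II-2 un ·: Hh
H/II-3 aff I-1×I-2: hh
H/II-4 aff I-1×I-2: hh
H/III-1 aff II-2×II-1: hh
H/III-2 un II-2×II-1: Hh
⇒ H over [I-1,I-2,II-1,II-2,II-3,II-4,III-1,III-2]: 1 consistent
Q/I-1 un ·: QQ|Qq
Q/I-2 un ·: QQ|Qq
Q/II-1 un I-1×I-2: QQ|Qq
Q/II-2 aff ·: qq
Q/II-3 un I-1×I-2: QQ|Qq
Q/II-4 un I-1×I-2: QQ|Qq
Q/III-1 un II-2×II-1: Qq
Q/III-2 un II-2×II-1: Qq
⇒ Q over [I-1,I-2,II-1,II-2,II-3,II-4,III-1,III-2]: 25 consistent
Z/I-1 aff ·: zz
Z/I-2 un ·: Zz
Z/II-1 un I-1×I-2: Zz
Z/II-2 un ·: ZZ|Zz
Z/II-3 aff I-1×I-2: zz
Z/II-4 un I-1×I-2: Zz
Z/III-1 un II-2×II-1: ZZ|Zz
Z/III-2 un II-2×II-1: ZZ|Zz
⇒ Z over [I-1,I-2,II-1,II-2,II-3,II-4,III-1,III-2]: 8 consistent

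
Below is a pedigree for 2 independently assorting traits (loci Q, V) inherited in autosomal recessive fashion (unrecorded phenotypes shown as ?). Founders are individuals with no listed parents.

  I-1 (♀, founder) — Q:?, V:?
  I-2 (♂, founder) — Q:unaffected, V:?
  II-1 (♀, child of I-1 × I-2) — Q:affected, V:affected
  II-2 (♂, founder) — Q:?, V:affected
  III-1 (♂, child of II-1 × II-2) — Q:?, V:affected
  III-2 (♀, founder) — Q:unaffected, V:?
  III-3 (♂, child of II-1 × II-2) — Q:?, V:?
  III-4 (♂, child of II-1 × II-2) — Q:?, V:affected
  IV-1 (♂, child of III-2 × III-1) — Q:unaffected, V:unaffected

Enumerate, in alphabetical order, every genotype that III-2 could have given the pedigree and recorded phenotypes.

III-2 ∈ {QQ VV, QQ Vv, Qq VV, Qq Vv}

Q/I-1 ? ·: Qq|qq
Q/I-2 un ·: Qq
Q/II-1 aff I-1×I-2: qq
Q/II-2 ? ·: QQ|Qq|qq
Q/III-1 ? II-1×II-2: Qq|qq
Q/III-2 un ·: QQ|Qq
Q/III-3 ? II-1×II-2: Qq|qq
Q/III-4 ? II-1×II-2: Qq|qq
Q/IV-1 un III-2×III-1: QQ|Qq
⇒ Q over [I-1,I-2,II-1,II-2,III-1,III-2,III-3,III-4,IV-1]: 60 consistent
V/I-1 ? ·: Vv|vv
V/I-2 ? ·: Vv|vv
V/II-1 aff I-1×I-2: vv
V/II-2 aff ·: vv
V/III-1 aff II-1×II-2: vv
V/III-2 ? ·: VV|Vv
V/III-3 ? II-1×II-2: vv
V/III-4 aff II-1×II-2: vv
V/IV-1 un III-2×III-1: Vv
⇒ V over [I-1,I-2,II-1,II-2,III-1,III-2,III-3,III-4,IV-1]: 8 consistent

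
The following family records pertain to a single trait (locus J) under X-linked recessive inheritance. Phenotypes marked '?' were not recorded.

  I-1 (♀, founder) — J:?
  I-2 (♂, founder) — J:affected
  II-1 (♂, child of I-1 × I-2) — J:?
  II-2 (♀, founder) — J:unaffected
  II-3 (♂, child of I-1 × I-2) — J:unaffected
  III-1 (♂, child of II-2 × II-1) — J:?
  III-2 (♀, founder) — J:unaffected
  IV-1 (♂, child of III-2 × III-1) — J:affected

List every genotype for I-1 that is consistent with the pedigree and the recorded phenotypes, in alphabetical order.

I-1 ∈ {X^JX^J, X^JX^j}

J/I-1 ? ·: X^JX^J|X^JX^j
J/I-2 aff ·: X^jY
J/II-1 ? I-1×I-2: X^JY|X^jY
J/II-2 un ·: X^JX^J|X^JX^j
J/II-3 un I-1×I-2: X^JY
J/III-1 ? II-2×II-1: X^JY|X^jY
J/III-2 un ·: X^JX^j
J/IV-1 aff III-2×III-1: X^jY
⇒ J over [I-1,I-2,II-1,II-2,II-3,III-1,III-2,IV-1]: 9 consistent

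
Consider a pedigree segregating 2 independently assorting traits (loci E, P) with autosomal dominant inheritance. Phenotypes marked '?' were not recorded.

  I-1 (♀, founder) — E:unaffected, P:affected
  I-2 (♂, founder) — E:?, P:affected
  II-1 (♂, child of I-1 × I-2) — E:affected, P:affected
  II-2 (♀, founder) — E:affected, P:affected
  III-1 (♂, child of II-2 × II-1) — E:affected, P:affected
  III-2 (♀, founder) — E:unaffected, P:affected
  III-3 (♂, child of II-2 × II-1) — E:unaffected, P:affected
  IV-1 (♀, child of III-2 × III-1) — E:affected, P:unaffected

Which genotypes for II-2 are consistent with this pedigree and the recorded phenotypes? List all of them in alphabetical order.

E/I-1 un ·: ee
E/I-2 ? ·: Ee|EE
E/II-1 aff I-1×I-2: Ee
E/II-2 aff ·: Ee
E/III-1 aff II-2×II-1: Ee|EE
E/III-2 un ·: ee
E/III-3 un II-2×II-1: ee
E/IV-1 aff III-2×III-1: Ee
⇒ E over [I-1,I-2,II-1,II-2,III-1,III-2,III-3,IV-1]: 4 consistent
P/I-1 aff ·: Pp|PP
P/I-2 aff ·: Pp|PP
P/II-1 aff I-1×I-2: Pp|PP
P/II-2 aff ·: Pp|PP
P/III-1 aff II-2×II-1: Pp
P/III-2 aff ·: Pp
P/III-3 aff II-2×II-1: Pp|PP
P/IV-1 un III-2×III-1: pp
⇒ P over [I-1,I-2,II-1,II-2,III-1,III-2,III-3,IV-1]: 20 consistent

II-2 ∈ {Ee PP, Ee Pp}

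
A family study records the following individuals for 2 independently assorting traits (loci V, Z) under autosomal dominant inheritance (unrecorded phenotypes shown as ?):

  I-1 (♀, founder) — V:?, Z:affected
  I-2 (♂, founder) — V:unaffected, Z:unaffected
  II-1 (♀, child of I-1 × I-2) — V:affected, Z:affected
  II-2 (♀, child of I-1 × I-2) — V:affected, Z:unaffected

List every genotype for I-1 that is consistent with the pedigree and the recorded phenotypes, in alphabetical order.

V/I-1 ? ·: Vv|VV
V/I-2 un ·: vv
V/II-1 aff I-1×I-2: Vv
V/II-2 aff I-1×I-2: Vv
⇒ V over [I-1,I-2,II-1,II-2]: 2 consistent
Z/I-1 aff ·: Zz
Z/I-2 un ·: zz
Z/II-1 aff I-1×I-2: Zz
Z/II-2 un I-1×I-2: zz
⇒ Z over [I-1,I-2,II-1,II-2]: 1 consistent

I-1 ∈ {VV Zz, Vv Zz}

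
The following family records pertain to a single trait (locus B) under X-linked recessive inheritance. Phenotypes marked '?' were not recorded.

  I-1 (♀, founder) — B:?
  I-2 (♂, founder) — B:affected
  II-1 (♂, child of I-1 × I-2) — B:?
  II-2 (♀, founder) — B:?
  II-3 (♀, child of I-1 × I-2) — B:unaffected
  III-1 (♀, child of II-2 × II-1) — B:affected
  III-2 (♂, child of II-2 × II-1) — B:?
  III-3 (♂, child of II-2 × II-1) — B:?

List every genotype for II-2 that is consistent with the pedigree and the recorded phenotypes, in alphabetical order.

II-2 ∈ {X^BX^b, X^bX^b}

B/I-1 ? ·: X^BX^b
B/I-2 aff ·: X^bY
B/II-1 ? I-1×I-2: X^bY
B/II-2 ? ·: X^BX^b|X^bX^b
B/II-3 un I-1×I-2: X^BX^b
B/III-1 aff II-2×II-1: X^bX^b
B/III-2 ? II-2×II-1: X^BY|X^bY
B/III-3 ? II-2×II-1: X^BY|X^bY
⇒ B over [I-1,I-2,II-1,II-2,II-3,III-1,III-2,III-3]: 5 consistent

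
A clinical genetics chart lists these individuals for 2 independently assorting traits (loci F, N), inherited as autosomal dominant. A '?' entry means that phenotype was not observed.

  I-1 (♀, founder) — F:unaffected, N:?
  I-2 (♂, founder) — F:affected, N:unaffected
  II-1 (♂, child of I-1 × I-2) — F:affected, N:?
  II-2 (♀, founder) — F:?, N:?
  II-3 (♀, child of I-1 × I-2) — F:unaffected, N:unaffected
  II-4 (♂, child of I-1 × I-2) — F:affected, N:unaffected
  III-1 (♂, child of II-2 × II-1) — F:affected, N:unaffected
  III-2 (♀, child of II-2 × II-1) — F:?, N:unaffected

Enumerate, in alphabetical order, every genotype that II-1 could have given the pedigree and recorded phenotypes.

F/I-1 un ·: ff
F/I-2 aff ·: Ff
F/II-1 aff I-1×I-2: Ff
F/II-2 ? ·: ff|Ff|FF
F/II-3 un I-1×I-2: ff
F/II-4 aff I-1×I-2: Ff
F/III-1 aff II-2×II-1: Ff|FF
F/III-2 ? II-2×II-1: ff|Ff|FF
⇒ F over [I-1,I-2,II-1,II-2,II-3,II-4,III-1,III-2]: 12 consistent
N/I-1 ? ·: nn|Nn
N/I-2 un ·: nn
N/II-1 ? I-1×I-2: nn|Nn
N/II-2 ? ·: nn|Nn
N/II-3 un I-1×I-2: nn
N/II-4 un I-1×I-2: nn
N/III-1 un II-2×II-1: nn
N/III-2 un II-2×II-1: nn
⇒ N over [I-1,I-2,II-1,II-2,II-3,II-4,III-1,III-2]: 6 consistent

II-1 ∈ {Ff Nn, Ff nn}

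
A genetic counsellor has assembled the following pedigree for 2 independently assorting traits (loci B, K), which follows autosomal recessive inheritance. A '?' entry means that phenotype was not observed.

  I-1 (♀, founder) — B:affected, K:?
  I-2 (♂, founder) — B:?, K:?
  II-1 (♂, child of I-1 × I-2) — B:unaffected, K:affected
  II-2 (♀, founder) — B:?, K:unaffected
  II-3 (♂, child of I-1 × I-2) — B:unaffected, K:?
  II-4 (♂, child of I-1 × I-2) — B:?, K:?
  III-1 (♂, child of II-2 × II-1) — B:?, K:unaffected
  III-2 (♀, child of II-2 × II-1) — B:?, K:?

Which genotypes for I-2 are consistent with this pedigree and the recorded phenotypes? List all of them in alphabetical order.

B/I-1 aff ·: bb
B/I-2 ? ·: BB|Bb
B/II-1 un I-1×I-2: Bb
B/II-2 ? ·: BB|Bb|bb
B/II-3 un I-1×I-2: Bb
B/II-4 ? I-1×I-2: Bb|bb
B/III-1 ? II-2×II-1: BB|Bb|bb
B/III-2 ? II-2×II-1: BB|Bb|bb
⇒ B over [I-1,I-2,II-1,II-2,II-3,II-4,III-1,III-2]: 51 consistent
K/I-1 ? ·: Kk|kk
K/I-2 ? ·: Kk|kk
K/II-1 aff I-1×I-2: kk
K/II-2 un ·: KK|Kk
K/II-3 ? I-1×I-2: KK|Kk|kk
K/II-4 ? I-1×I-2: KK|Kk|kk
K/III-1 un II-2×II-1: Kk
K/III-2 ? II-2×II-1: Kk|kk
⇒ K over [I-1,I-2,II-1,II-2,II-3,II-4,III-1,III-2]: 54 consistent

I-2 ∈ {BB Kk, BB kk, Bb Kk, Bb kk}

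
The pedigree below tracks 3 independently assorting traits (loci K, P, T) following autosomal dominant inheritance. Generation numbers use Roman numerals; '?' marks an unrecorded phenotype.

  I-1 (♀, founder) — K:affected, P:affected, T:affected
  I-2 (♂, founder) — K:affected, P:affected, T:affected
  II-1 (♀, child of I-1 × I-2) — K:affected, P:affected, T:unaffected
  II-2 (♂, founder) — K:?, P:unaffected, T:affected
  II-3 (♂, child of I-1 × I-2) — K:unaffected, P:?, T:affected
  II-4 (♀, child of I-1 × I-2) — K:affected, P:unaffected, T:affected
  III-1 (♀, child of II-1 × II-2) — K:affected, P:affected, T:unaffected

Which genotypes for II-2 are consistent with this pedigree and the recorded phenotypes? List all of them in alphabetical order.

II-2 ∈ {KK pp Tt, Kk pp Tt, kk pp Tt}

K/I-1 aff ·: Kk
K/I-2 aff ·: Kk
K/II-1 aff I-1×I-2: Kk|KK
K/II-2 ? ·: kk|Kk|KK
K/II-3 un I-1×I-2: kk
K/II-4 aff I-1×I-2: Kk|KK
K/III-1 aff II-1×II-2: Kk|KK
⇒ K over [I-1,I-2,II-1,II-2,II-3,II-4,III-1]: 18 consistent
P/I-1 aff ·: Pp
P/I-2 aff ·: Pp
P/II-1 aff I-1×I-2: Pp|PP
P/II-2 un ·: pp
P/II-3 ? I-1×I-2: pp|Pp|PP
P/II-4 un I-1×I-2: pp
P/III-1 aff II-1×II-2: Pp
⇒ P over [I-1,I-2,II-1,II-2,II-3,II-4,III-1]: 6 consistent
T/I-1 aff ·: Tt
T/I-2 aff ·: Tt
T/II-1 un I-1×I-2: tt
T/II-2 aff ·: Tt
T/II-3 aff I-1×I-2: Tt|TT
T/II-4 aff I-1×I-2: Tt|TT
T/III-1 un II-1×II-2: tt
⇒ T over [I-1,I-2,II-1,II-2,II-3,II-4,III-1]: 4 consistent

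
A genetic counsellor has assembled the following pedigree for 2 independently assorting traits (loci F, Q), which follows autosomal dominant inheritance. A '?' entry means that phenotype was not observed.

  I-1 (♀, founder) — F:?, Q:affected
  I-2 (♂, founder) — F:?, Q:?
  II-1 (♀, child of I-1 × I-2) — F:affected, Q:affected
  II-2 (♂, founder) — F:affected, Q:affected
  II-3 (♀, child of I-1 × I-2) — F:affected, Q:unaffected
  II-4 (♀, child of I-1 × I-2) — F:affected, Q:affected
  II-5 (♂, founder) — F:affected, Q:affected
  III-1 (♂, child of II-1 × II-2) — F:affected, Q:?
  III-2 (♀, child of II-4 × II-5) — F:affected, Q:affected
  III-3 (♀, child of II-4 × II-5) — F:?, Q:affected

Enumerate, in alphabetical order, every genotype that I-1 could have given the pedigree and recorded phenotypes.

I-1 ∈ {FF Qq, Ff Qq, ff Qq}

F/I-1 ? ·: ff|Ff|FF
F/I-2 ? ·: ff|Ff|FF
F/II-1 aff I-1×I-2: Ff|FF
F/II-2 aff ·: Ff|FF
F/II-3 aff I-1×I-2: Ff|FF
F/II-4 aff I-1×I-2: Ff|FF
F/II-5 aff ·: Ff|FF
F/III-1 aff II-1×II-2: Ff|FF
F/III-2 aff II-4×II-5: Ff|FF
F/III-3 ? II-4×II-5: ff|Ff|FF
⇒ F over [I-1,I-2,II-1,II-2,II-3,II-4,II-5,III-1,III-2,III-3]: 805 consistent
Q/I-1 aff ·: Qq
Q/I-2 ? ·: qq|Qq
Q/II-1 aff I-1×I-2: Qq|QQ
Q/II-2 aff ·: Qq|QQ
Q/II-3 un I-1×I-2: qq
Q/II-4 aff I-1×I-2: Qq|QQ
Q/II-5 aff ·: Qq|QQ
Q/III-1 ? II-1×II-2: qq|Qq|QQ
Q/III-2 aff II-4×II-5: Qq|QQ
Q/III-3 aff II-4×II-5: Qq|QQ
⇒ Q over [I-1,I-2,II-1,II-2,II-3,II-4,II-5,III-1,III-2,III-3]: 144 consistent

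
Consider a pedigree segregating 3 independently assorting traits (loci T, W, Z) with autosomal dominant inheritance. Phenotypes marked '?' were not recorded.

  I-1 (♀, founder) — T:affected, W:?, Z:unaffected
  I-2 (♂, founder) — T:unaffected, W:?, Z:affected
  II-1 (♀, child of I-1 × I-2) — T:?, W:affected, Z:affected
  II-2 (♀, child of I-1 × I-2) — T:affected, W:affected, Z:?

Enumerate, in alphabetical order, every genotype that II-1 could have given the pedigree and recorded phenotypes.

II-1 ∈ {Tt WW Zz, Tt Ww Zz, tt WW Zz, tt Ww Zz}

T/I-1 aff ·: Tt|TT
T/I-2 un ·: tt
T/II-1 ? I-1×I-2: tt|Tt
T/II-2 aff I-1×I-2: Tt
⇒ T over [I-1,I-2,II-1,II-2]: 3 consistent
W/I-1 ? ·: ww|Ww|WW
W/I-2 ? ·: ww|Ww|WW
W/II-1 aff I-1×I-2: Ww|WW
W/II-2 aff I-1×I-2: Ww|WW
⇒ W over [I-1,I-2,II-1,II-2]: 17 consistent
Z/I-1 un ·: zz
Z/I-2 aff ·: Zz|ZZ
Z/II-1 aff I-1×I-2: Zz
Z/II-2 ? I-1×I-2: zz|Zz
⇒ Z over [I-1,I-2,II-1,II-2]: 3 consistent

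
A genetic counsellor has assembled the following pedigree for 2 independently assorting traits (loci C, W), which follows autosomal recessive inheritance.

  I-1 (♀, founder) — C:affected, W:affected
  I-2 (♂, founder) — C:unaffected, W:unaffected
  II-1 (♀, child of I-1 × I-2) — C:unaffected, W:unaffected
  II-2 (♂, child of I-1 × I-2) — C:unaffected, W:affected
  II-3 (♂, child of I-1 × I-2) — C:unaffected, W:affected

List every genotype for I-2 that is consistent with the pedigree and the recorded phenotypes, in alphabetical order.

I-2 ∈ {CC Ww, Cc Ww}

C/I-1 aff ·: cc
C/I-2 un ·: CC|Cc
C/II-1 un I-1×I-2: Cc
C/II-2 un I-1×I-2: Cc
C/II-3 un I-1×I-2: Cc
⇒ C over [I-1,I-2,II-1,II-2,II-3]: 2 consistent
W/I-1 aff ·: ww
W/I-2 un ·: Ww
W/II-1 un I-1×I-2: Ww
W/II-2 aff I-1×I-2: ww
W/II-3 aff I-1×I-2: ww
⇒ W over [I-1,I-2,II-1,II-2,II-3]: 1 consistent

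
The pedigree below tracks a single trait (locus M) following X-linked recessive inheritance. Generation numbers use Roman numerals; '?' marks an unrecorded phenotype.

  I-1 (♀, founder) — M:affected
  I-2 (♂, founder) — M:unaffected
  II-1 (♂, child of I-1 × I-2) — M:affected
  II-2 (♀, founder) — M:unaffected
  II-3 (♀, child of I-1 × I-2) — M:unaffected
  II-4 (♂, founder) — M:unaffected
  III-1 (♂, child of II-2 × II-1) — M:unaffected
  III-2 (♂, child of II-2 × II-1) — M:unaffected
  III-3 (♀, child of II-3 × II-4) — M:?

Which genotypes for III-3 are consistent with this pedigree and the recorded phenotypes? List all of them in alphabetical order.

III-3 ∈ {X^MX^M, X^MX^m}

M/I-1 aff ·: X^mX^m
M/I-2 un ·: X^MY
M/II-1 aff I-1×I-2: X^mY
M/II-2 un ·: X^MX^M|X^MX^m
M/II-3 un I-1×I-2: X^MX^m
M/II-4 un ·: X^MY
M/III-1 un II-2×II-1: X^MY
M/III-2 un II-2×II-1: X^MY
M/III-3 ? II-3×II-4: X^MX^M|X^MX^m
⇒ M over [I-1,I-2,II-1,II-2,II-3,II-4,III-1,III-2,III-3]: 4 consistent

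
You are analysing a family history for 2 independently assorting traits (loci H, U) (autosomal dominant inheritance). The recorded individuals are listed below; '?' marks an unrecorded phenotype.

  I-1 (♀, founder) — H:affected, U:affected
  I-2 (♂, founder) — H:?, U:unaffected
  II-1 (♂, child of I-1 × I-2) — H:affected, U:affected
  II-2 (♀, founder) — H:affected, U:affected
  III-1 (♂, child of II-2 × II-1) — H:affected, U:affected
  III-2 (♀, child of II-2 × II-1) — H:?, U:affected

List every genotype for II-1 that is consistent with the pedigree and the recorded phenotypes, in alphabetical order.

II-1 ∈ {HH Uu, Hh Uu}

H/I-1 aff ·: Hh|HH
H/I-2 ? ·: hh|Hh|HH
H/II-1 aff I-1×I-2: Hh|HH
H/II-2 aff ·: Hh|HH
H/III-1 aff II-2×II-1: Hh|HH
H/III-2 ? II-2×II-1: hh|Hh|HH
⇒ H over [I-1,I-2,II-1,II-2,III-1,III-2]: 70 consistent
U/I-1 aff ·: Uu|UU
U/I-2 un ·: uu
U/II-1 aff I-1×I-2: Uu
U/II-2 aff ·: Uu|UU
U/III-1 aff II-2×II-1: Uu|UU
U/III-2 aff II-2×II-1: Uu|UU
⇒ U over [I-1,I-2,II-1,II-2,III-1,III-2]: 16 consistent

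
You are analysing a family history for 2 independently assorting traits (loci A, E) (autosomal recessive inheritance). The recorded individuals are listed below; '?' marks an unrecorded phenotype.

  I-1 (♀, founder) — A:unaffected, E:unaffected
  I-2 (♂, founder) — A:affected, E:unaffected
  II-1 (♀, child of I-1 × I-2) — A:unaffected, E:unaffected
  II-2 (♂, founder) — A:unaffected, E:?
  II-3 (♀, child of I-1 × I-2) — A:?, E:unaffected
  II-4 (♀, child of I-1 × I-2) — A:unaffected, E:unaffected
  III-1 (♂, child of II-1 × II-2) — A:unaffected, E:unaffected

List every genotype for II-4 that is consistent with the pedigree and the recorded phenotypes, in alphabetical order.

II-4 ∈ {Aa EE, Aa Ee}

A/I-1 un ·: AA|Aa
A/I-2 aff ·: aa
A/II-1 un I-1×I-2: Aa
A/II-2 un ·: AA|Aa
A/II-3 ? I-1×I-2: Aa|aa
A/II-4 un I-1×I-2: Aa
A/III-1 un II-1×II-2: AA|Aa
⇒ A over [I-1,I-2,II-1,II-2,II-3,II-4,III-1]: 12 consistent
E/I-1 un ·: EE|Ee
E/I-2 un ·: EE|Ee
E/II-1 un I-1×I-2: EE|Ee
E/II-2 ? ·: EE|Ee|ee
E/II-3 un I-1×I-2: EE|Ee
E/II-4 un I-1×I-2: EE|Ee
E/III-1 un II-1×II-2: EE|Ee
⇒ E over [I-1,I-2,II-1,II-2,II-3,II-4,III-1]: 112 consistent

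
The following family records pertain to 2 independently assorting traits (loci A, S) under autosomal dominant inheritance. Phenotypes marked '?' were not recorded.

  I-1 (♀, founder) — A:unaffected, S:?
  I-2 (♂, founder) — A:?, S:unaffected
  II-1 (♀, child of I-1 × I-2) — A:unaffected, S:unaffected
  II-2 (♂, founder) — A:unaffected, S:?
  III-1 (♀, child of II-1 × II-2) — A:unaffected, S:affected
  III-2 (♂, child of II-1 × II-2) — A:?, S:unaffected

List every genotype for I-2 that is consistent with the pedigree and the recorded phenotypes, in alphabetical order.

I-2 ∈ {Aa ss, aa ss}

A/I-1 un ·: aa
A/I-2 ? ·: aa|Aa
A/II-1 un I-1×I-2: aa
A/II-2 un ·: aa
A/III-1 un II-1×II-2: aa
A/III-2 ? II-1×II-2: aa
⇒ A over [I-1,I-2,II-1,II-2,III-1,III-2]: 2 consistent
S/I-1 ? ·: ss|Ss
S/I-2 un ·: ss
S/II-1 un I-1×I-2: ss
S/II-2 ? ·: Ss
S/III-1 aff II-1×II-2: Ss
S/III-2 un II-1×II-2: ss
⇒ S over [I-1,I-2,II-1,II-2,III-1,III-2]: 2 consistent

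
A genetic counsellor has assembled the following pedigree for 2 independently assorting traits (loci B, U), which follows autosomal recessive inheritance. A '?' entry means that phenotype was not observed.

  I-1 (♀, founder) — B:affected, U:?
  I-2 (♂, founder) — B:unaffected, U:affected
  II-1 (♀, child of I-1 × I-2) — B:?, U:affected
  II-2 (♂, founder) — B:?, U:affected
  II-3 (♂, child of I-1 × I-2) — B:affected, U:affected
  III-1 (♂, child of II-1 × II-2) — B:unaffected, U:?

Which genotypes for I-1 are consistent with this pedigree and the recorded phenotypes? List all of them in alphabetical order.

I-1 ∈ {bb Uu, bb uu}

B/I-1 aff ·: bb
B/I-2 un ·: Bb
B/II-1 ? I-1×I-2: Bb|bb
B/II-2 ? ·: BB|Bb|bb
B/II-3 aff I-1×I-2: bb
B/III-1 un II-1×II-2: BB|Bb
⇒ B over [I-1,I-2,II-1,II-2,II-3,III-1]: 7 consistent
U/I-1 ? ·: Uu|uu
U/I-2 aff ·: uu
U/II-1 aff I-1×I-2: uu
U/II-2 aff ·: uu
U/II-3 aff I-1×I-2: uu
U/III-1 ? II-1×II-2: uu
⇒ U over [I-1,I-2,II-1,II-2,II-3,III-1]: 2 consistent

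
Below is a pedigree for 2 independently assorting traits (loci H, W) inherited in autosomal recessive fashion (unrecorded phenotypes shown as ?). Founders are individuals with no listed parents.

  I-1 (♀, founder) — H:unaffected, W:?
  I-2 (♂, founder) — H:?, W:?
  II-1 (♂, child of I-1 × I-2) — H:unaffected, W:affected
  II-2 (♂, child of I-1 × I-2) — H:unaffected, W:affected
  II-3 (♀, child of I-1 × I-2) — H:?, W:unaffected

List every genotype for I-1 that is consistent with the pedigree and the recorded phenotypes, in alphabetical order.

H/I-1 un ·: HH|Hh
H/I-2 ? ·: HH|Hh|hh
H/II-1 un I-1×I-2: HH|Hh
H/II-2 un I-1×I-2: HH|Hh
H/II-3 ? I-1×I-2: HH|Hh|hh
⇒ H over [I-1,I-2,II-1,II-2,II-3]: 32 consistent
W/I-1 ? ·: Ww|ww
W/I-2 ? ·: Ww|ww
W/II-1 aff I-1×I-2: ww
W/II-2 aff I-1×I-2: ww
W/II-3 un I-1×I-2: WW|Ww
⇒ W over [I-1,I-2,II-1,II-2,II-3]: 4 consistent

I-1 ∈ {HH Ww, HH ww, Hh Ww, Hh ww}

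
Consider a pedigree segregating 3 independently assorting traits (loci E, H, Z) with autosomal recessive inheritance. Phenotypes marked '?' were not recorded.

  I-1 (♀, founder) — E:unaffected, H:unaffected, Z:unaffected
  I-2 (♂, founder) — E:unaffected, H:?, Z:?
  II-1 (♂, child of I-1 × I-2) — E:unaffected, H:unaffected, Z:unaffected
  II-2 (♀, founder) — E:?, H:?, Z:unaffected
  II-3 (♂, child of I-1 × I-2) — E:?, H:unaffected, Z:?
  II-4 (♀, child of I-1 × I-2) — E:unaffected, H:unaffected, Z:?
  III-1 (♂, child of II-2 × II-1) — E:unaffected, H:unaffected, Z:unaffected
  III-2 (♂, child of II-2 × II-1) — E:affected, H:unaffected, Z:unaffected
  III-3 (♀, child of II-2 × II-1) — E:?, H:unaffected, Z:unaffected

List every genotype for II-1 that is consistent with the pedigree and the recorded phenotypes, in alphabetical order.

E/I-1 un ·: EE|Ee
E/I-2 un ·: EE|Ee
E/II-1 un I-1×I-2: Ee
E/II-2 ? ·: Ee|ee
E/II-3 ? I-1×I-2: EE|Ee|ee
E/II-4 un I-1×I-2: EE|Ee
E/III-1 un II-2×II-1: EE|Ee
E/III-2 aff II-2×II-1: ee
E/III-3 ? II-2×II-1: EE|Ee|ee
⇒ E over [I-1,I-2,II-1,II-2,II-3,II-4,III-1,III-2,III-3]: 112 consistent
H/I-1 un ·: HH|Hh
H/I-2 ? ·: HH|Hh|hh
H/II-1 un I-1×I-2: HH|Hh
H/II-2 ? ·: HH|Hh|hh
H/II-3 un I-1×I-2: HH|Hh
H/II-4 un I-1×I-2: HH|Hh
H/III-1 un II-2×II-1: HH|Hh
H/III-2 un II-2×II-1: HH|Hh
H/III-3 un II-2×II-1: HH|Hh
⇒ H over [I-1,I-2,II-1,II-2,II-3,II-4,III-1,III-2,III-3]: 368 consistent
Z/I-1 un ·: ZZ|Zz
Z/I-2 ? ·: ZZ|Zz|zz
Z/II-1 un I-1×I-2: ZZ|Zz
Z/II-2 un ·: ZZ|Zz
Z/II-3 ? I-1×I-2: ZZ|Zz|zz
Z/II-4 ? I-1×I-2: ZZ|Zz|zz
Z/III-1 un II-2×II-1: ZZ|Zz
Z/III-2 un II-2×II-1: ZZ|Zz
Z/III-3 un II-2×II-1: ZZ|Zz
⇒ Z over [I-1,I-2,II-1,II-2,II-3,II-4,III-1,III-2,III-3]: 514 consistent

II-1 ∈ {Ee HH ZZ, Ee HH Zz, Ee Hh ZZ, Ee Hh Zz}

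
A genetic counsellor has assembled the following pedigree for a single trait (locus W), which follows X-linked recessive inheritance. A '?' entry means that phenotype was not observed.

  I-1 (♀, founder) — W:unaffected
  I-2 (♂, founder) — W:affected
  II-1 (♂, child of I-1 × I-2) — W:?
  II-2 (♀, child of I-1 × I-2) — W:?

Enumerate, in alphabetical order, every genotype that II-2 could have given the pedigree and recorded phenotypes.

II-2 ∈ {X^WX^w, X^wX^w}

W/I-1 un ·: X^WX^W|X^WX^w
W/I-2 aff ·: X^wY
W/II-1 ? I-1×I-2: X^WY|X^wY
W/II-2 ? I-1×I-2: X^WX^w|X^wX^w
⇒ W over [I-1,I-2,II-1,II-2]: 5 consistent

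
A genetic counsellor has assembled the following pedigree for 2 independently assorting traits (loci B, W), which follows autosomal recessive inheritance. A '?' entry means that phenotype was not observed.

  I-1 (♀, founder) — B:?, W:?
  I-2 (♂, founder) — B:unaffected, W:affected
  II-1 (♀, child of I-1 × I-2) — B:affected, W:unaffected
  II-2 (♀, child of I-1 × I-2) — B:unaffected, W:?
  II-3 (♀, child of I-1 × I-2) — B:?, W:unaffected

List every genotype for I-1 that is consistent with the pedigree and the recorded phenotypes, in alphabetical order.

B/I-1 ? ·: Bb|bb
B/I-2 un ·: Bb
B/II-1 aff I-1×I-2: bb
B/II-2 un I-1×I-2: BB|Bb
B/II-3 ? I-1×I-2: BB|Bb|bb
⇒ B over [I-1,I-2,II-1,II-2,II-3]: 8 consistent
W/I-1 ? ·: WW|Ww
W/I-2 aff ·: ww
W/II-1 un I-1×I-2: Ww
W/II-2 ? I-1×I-2: Ww|ww
W/II-3 un I-1×I-2: Ww
⇒ W over [I-1,I-2,II-1,II-2,II-3]: 3 consistent

I-1 ∈ {Bb WW, Bb Ww, bb WW, bb Ww}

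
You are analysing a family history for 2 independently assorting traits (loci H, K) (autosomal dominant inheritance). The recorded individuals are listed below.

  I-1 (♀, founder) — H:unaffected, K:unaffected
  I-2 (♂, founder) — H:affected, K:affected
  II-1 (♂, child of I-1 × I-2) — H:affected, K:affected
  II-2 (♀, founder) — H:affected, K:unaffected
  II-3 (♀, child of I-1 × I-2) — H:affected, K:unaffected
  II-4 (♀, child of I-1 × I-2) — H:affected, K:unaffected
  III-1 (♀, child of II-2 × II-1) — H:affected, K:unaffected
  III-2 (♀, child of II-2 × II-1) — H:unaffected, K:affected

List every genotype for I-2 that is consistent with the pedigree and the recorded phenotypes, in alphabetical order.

H/I-1 un ·: hh
H/I-2 aff ·: Hh|HH
H/II-1 aff I-1×I-2: Hh
H/II-2 aff ·: Hh
H/II-3 aff I-1×I-2: Hh
H/II-4 aff I-1×I-2: Hh
H/III-1 aff II-2×II-1: Hh|HH
H/III-2 un II-2×II-1: hh
⇒ H over [I-1,I-2,II-1,II-2,II-3,II-4,III-1,III-2]: 4 consistent
K/I-1 un ·: kk
K/I-2 aff ·: Kk
K/II-1 aff I-1×I-2: Kk
K/II-2 un ·: kk
K/II-3 un I-1×I-2: kk
K/II-4 un I-1×I-2: kk
K/III-1 un II-2×II-1: kk
K/III-2 aff II-2×II-1: Kk
⇒ K over [I-1,I-2,II-1,II-2,II-3,II-4,III-1,III-2]: 1 consistent

I-2 ∈ {HH Kk, Hh Kk}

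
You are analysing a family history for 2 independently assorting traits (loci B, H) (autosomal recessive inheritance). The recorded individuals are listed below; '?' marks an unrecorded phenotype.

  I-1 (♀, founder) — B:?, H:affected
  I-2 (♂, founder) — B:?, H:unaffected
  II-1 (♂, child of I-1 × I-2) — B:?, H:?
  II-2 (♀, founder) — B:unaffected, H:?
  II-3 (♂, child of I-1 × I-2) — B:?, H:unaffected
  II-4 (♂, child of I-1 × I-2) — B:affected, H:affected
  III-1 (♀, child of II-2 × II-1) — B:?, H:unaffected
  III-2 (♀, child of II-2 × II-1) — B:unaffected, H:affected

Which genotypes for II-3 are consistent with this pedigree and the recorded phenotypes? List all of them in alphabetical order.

B/I-1 ? ·: Bb|bb
B/I-2 ? ·: Bb|bb
B/II-1 ? I-1×I-2: BB|Bb|bb
B/II-2 un ·: BB|Bb
B/II-3 ? I-1×I-2: BB|Bb|bb
B/II-4 aff I-1×I-2: bb
B/III-1 ? II-2×II-1: BB|Bb|bb
B/III-2 un II-2×II-1: BB|Bb
⇒ B over [I-1,I-2,II-1,II-2,II-3,II-4,III-1,III-2]: 109 consistent
H/I-1 aff ·: hh
H/I-2 un ·: Hh
H/II-1 ? I-1×I-2: Hh|hh
H/II-2 ? ·: Hh|hh
H/II-3 un I-1×I-2: Hh
H/II-4 aff I-1×I-2: hh
H/III-1 un II-2×II-1: HH|Hh
H/III-2 aff II-2×II-1: hh
⇒ H over [I-1,I-2,II-1,II-2,II-3,II-4,III-1,III-2]: 4 consistent

II-3 ∈ {BB Hh, Bb Hh, bb Hh}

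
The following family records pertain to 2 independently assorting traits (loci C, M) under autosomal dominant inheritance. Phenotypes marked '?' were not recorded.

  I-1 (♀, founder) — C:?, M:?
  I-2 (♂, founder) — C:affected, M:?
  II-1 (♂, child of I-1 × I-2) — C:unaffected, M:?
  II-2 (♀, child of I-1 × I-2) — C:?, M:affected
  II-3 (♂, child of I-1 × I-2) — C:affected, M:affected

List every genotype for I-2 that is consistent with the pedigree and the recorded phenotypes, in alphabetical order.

I-2 ∈ {Cc MM, Cc Mm, Cc mm}

C/I-1 ? ·: cc|Cc
C/I-2 aff ·: Cc
C/II-1 un I-1×I-2: cc
C/II-2 ? I-1×I-2: cc|Cc|CC
C/II-3 aff I-1×I-2: Cc|CC
⇒ C over [I-1,I-2,II-1,II-2,II-3]: 8 consistent
M/I-1 ? ·: mm|Mm|MM
M/I-2 ? ·: mm|Mm|MM
M/II-1 ? I-1×I-2: mm|Mm|MM
M/II-2 aff I-1×I-2: Mm|MM
M/II-3 aff I-1×I-2: Mm|MM
⇒ M over [I-1,I-2,II-1,II-2,II-3]: 35 consistent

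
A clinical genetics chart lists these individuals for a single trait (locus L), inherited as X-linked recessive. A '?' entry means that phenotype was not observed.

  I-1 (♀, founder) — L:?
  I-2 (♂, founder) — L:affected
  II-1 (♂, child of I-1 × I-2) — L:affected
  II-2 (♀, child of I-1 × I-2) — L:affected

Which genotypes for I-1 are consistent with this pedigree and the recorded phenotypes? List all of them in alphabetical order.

L/I-1 ? ·: X^LX^l|X^lX^l
L/I-2 aff ·: X^lY
L/II-1 aff I-1×I-2: X^lY
L/II-2 aff I-1×I-2: X^lX^l
⇒ L over [I-1,I-2,II-1,II-2]: 2 consistent

I-1 ∈ {X^LX^l, X^lX^l}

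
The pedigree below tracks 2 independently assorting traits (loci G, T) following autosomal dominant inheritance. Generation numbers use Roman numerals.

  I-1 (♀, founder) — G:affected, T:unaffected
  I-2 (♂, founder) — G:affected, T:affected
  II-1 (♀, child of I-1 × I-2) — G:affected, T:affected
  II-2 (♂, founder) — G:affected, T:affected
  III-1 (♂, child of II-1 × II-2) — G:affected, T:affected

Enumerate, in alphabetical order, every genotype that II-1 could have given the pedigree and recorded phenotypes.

II-1 ∈ {GG Tt, Gg Tt}

G/I-1 aff ·: Gg|GG
G/I-2 aff ·: Gg|GG
G/II-1 aff I-1×I-2: Gg|GG
G/II-2 aff ·: Gg|GG
G/III-1 aff II-1×II-2: Gg|GG
⇒ G over [I-1,I-2,II-1,II-2,III-1]: 24 consistent
T/I-1 un ·: tt
T/I-2 aff ·: Tt|TT
T/II-1 aff I-1×I-2: Tt
T/II-2 aff ·: Tt|TT
T/III-1 aff II-1×II-2: Tt|TT
⇒ T over [I-1,I-2,II-1,II-2,III-1]: 8 consistent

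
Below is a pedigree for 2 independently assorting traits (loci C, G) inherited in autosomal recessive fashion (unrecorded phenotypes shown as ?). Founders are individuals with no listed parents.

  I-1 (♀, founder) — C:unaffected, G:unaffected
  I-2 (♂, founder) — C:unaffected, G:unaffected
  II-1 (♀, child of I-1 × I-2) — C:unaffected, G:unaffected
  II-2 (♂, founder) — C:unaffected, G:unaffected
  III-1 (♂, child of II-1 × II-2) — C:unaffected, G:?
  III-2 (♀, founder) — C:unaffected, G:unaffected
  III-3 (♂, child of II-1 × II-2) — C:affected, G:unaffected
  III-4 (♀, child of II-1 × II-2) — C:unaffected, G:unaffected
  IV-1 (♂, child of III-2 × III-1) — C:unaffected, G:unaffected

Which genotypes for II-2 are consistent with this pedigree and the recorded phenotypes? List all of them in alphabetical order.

C/I-1 un ·: CC|Cc
C/I-2 un ·: CC|Cc
C/II-1 un I-1×I-2: Cc
C/II-2 un ·: Cc
C/III-1 un II-1×II-2: CC|Cc
C/III-2 un ·: CC|Cc
C/III-3 aff II-1×II-2: cc
C/III-4 un II-1×II-2: CC|Cc
C/IV-1 un III-2×III-1: CC|Cc
⇒ C over [I-1,I-2,II-1,II-2,III-1,III-2,III-3,III-4,IV-1]: 42 consistent
G/I-1 un ·: GG|Gg
G/I-2 un ·: GG|Gg
G/II-1 un I-1×I-2: GG|Gg
G/II-2 un ·: GG|Gg
G/III-1 ? II-1×II-2: GG|Gg|gg
G/III-2 un ·: GG|Gg
G/III-3 un II-1×II-2: GG|Gg
G/III-4 un II-1×II-2: GG|Gg
G/IV-1 un III-2×III-1: GG|Gg
⇒ G over [I-1,I-2,II-1,II-2,III-1,III-2,III-3,III-4,IV-1]: 316 consistent

II-2 ∈ {Cc GG, Cc Gg}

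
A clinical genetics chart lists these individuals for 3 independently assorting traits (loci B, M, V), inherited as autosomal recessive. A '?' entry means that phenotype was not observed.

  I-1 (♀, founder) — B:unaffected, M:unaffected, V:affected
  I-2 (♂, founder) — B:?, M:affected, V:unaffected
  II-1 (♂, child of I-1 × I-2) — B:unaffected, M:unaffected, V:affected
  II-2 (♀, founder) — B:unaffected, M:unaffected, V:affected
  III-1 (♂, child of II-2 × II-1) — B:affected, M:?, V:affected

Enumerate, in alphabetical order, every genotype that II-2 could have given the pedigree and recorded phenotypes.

B/I-1 un ·: BB|Bb
B/I-2 ? ·: BB|Bb|bb
B/II-1 un I-1×I-2: Bb
B/II-2 un ·: Bb
B/III-1 aff II-2×II-1: bb
⇒ B over [I-1,I-2,II-1,II-2,III-1]: 5 consistent
M/I-1 un ·: MM|Mm
M/I-2 aff ·: mm
M/II-1 un I-1×I-2: Mm
M/II-2 un ·: MM|Mm
M/III-1 ? II-2×II-1: MM|Mm|mm
⇒ M over [I-1,I-2,II-1,II-2,III-1]: 10 consistent
V/I-1 aff ·: vv
V/I-2 un ·: Vv
V/II-1 aff I-1×I-2: vv
V/II-2 aff ·: vv
V/III-1 aff II-2×II-1: vv
⇒ V over [I-1,I-2,II-1,II-2,III-1]: 1 consistent

II-2 ∈ {Bb MM vv, Bb Mm vv}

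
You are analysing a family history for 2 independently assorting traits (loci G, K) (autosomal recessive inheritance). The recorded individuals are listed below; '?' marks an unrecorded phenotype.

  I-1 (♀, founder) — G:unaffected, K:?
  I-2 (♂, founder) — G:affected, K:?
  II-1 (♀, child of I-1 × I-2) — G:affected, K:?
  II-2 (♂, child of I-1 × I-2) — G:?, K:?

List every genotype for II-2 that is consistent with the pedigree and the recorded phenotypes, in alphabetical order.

G/I-1 un ·: Gg
G/I-2 aff ·: gg
G/II-1 aff I-1×I-2: gg
G/II-2 ? I-1×I-2: Gg|gg
⇒ G over [I-1,I-2,II-1,II-2]: 2 consistent
K/I-1 ? ·: KK|Kk|kk
K/I-2 ? ·: KK|Kk|kk
K/II-1 ? I-1×I-2: KK|Kk|kk
K/II-2 ? I-1×I-2: KK|Kk|kk
⇒ K over [I-1,I-2,II-1,II-2]: 29 consistent

II-2 ∈ {Gg KK, Gg Kk, Gg kk, gg KK, gg Kk, gg kk}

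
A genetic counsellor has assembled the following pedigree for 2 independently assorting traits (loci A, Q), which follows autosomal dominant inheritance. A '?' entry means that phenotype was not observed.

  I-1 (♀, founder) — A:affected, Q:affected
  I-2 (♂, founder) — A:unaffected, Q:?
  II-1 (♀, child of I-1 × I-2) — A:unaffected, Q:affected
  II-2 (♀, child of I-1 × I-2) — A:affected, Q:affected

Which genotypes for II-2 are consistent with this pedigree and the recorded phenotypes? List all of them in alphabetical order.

II-2 ∈ {Aa QQ, Aa Qq}

A/I-1 aff ·: Aa
A/I-2 un ·: aa
A/II-1 un I-1×I-2: aa
A/II-2 aff I-1×I-2: Aa
⇒ A over [I-1,I-2,II-1,II-2]: 1 consistent
Q/I-1 aff ·: Qq|QQ
Q/I-2 ? ·: qq|Qq|QQ
Q/II-1 aff I-1×I-2: Qq|QQ
Q/II-2 aff I-1×I-2: Qq|QQ
⇒ Q over [I-1,I-2,II-1,II-2]: 15 consistent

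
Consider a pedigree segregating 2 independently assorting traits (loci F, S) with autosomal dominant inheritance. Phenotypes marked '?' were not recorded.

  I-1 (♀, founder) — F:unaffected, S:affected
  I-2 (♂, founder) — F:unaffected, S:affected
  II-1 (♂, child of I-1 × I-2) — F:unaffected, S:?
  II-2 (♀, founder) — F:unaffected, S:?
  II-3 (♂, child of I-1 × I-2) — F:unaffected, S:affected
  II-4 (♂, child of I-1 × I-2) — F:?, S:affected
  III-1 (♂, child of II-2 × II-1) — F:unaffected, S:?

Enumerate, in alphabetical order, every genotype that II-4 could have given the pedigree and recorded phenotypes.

F/I-1 un ·: ff
F/I-2 un ·: ff
F/II-1 un I-1×I-2: ff
F/II-2 un ·: ff
F/II-3 un I-1×I-2: ff
F/II-4 ? I-1×I-2: ff
F/III-1 un II-2×II-1: ff
⇒ F over [I-1,I-2,II-1,II-2,II-3,II-4,III-1]: 1 consistent
S/I-1 aff ·: Ss|SS
S/I-2 aff ·: Ss|SS
S/II-1 ? I-1×I-2: ss|Ss|SS
S/II-2 ? ·: ss|Ss|SS
S/II-3 aff I-1×I-2: Ss|SS
S/II-4 aff I-1×I-2: Ss|SS
S/III-1 ? II-2×II-1: ss|Ss|SS
⇒ S over [I-1,I-2,II-1,II-2,II-3,II-4,III-1]: 152 consistent

II-4 ∈ {ff SS, ff Ss}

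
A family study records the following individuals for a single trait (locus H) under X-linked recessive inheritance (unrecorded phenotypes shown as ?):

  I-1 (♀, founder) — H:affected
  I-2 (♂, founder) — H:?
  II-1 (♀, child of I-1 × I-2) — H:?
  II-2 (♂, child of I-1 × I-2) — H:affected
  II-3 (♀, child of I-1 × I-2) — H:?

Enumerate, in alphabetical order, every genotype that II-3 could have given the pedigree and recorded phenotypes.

H/I-1 aff ·: X^hX^h
H/I-2 ? ·: X^HY|X^hY
H/II-1 ? I-1×I-2: X^HX^h|X^hX^h
H/II-2 aff I-1×I-2: X^hY
H/II-3 ? I-1×I-2: X^HX^h|X^hX^h
⇒ H over [I-1,I-2,II-1,II-2,II-3]: 2 consistent

II-3 ∈ {X^HX^h, X^hX^h}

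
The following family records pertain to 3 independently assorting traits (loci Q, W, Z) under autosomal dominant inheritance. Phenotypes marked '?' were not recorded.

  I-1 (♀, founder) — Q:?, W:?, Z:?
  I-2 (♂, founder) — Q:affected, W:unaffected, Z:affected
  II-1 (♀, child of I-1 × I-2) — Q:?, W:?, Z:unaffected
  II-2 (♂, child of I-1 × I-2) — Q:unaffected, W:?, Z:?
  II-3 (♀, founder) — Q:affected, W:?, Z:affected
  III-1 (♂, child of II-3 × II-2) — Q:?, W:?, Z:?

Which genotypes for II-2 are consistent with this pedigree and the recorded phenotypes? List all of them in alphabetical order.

II-2 ∈ {qq Ww ZZ, qq Ww Zz, qq Ww zz, qq ww ZZ, qq ww Zz, qq ww zz}

Q/I-1 ? ·: qq|Qq
Q/I-2 aff ·: Qq
Q/II-1 ? I-1×I-2: qq|Qq|QQ
Q/II-2 un I-1×I-2: qq
Q/II-3 aff ·: Qq|QQ
Q/III-1 ? II-3×II-2: qq|Qq
⇒ Q over [I-1,I-2,II-1,II-2,II-3,III-1]: 15 consistent
W/I-1 ? ·: ww|Ww|WW
W/I-2 un ·: ww
W/II-1 ? I-1×I-2: ww|Ww
W/II-2 ? I-1×I-2: ww|Ww
W/II-3 ? ·: ww|Ww|WW
W/III-1 ? II-3×II-2: ww|Ww|WW
⇒ W over [I-1,I-2,II-1,II-2,II-3,III-1]: 33 consistent
Z/I-1 ? ·: zz|Zz
Z/I-2 aff ·: Zz
Z/II-1 un I-1×I-2: zz
Z/II-2 ? I-1×I-2: zz|Zz|ZZ
Z/II-3 aff ·: Zz|ZZ
Z/III-1 ? II-3×II-2: zz|Zz|ZZ
⇒ Z over [I-1,I-2,II-1,II-2,II-3,III-1]: 19 consistent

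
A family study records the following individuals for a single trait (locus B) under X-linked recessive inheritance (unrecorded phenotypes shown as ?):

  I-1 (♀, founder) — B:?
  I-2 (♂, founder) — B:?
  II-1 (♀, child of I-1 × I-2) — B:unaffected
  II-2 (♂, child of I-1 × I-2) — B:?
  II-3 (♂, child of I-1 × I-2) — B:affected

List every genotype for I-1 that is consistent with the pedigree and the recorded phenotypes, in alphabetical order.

B/I-1 ? ·: X^BX^b|X^bX^b
B/I-2 ? ·: X^BY|X^bY
B/II-1 un I-1×I-2: X^BX^B|X^BX^b
B/II-2 ? I-1×I-2: X^BY|X^bY
B/II-3 aff I-1×I-2: X^bY
⇒ B over [I-1,I-2,II-1,II-2,II-3]: 7 consistent

I-1 ∈ {X^BX^b, X^bX^b}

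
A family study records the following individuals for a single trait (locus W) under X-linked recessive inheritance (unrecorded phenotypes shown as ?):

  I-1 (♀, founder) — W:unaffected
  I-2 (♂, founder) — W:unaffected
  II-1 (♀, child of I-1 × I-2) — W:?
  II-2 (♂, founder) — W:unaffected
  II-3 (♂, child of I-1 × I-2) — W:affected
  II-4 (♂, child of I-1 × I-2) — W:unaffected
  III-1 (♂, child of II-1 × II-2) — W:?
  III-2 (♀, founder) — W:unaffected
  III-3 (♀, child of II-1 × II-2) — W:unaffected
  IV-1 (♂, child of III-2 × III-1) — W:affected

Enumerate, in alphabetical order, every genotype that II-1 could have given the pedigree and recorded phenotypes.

W/I-1 un ·: X^WX^w
W/I-2 un ·: X^WY
W/II-1 ? I-1×I-2: X^WX^W|X^WX^w
W/II-2 un ·: X^WY
W/II-3 aff I-1×I-2: X^wY
W/II-4 un I-1×I-2: X^WY
W/III-1 ? II-1×II-2: X^WY|X^wY
W/III-2 un ·: X^WX^w
W/III-3 un II-1×II-2: X^WX^W|X^WX^w
W/IV-1 aff III-2×III-1: X^wY
⇒ W over [I-1,I-2,II-1,II-2,II-3,II-4,III-1,III-2,III-3,IV-1]: 5 consistent

II-1 ∈ {X^WX^W, X^WX^w}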